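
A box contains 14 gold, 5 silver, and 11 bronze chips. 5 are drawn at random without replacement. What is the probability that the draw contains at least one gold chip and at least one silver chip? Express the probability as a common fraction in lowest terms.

There are C(30,5) = 142506 possible draws.
By inclusion-exclusion on the complements, draws missing all gold or all silver: C(16,5) + C(25,5) − C(11,5) = 4368 + 53130 − 462 = 57036.
So draws with at least one of each: 142506 − 57036 = 85470, probability 85470/142506 = 2035/3393.

2035/3393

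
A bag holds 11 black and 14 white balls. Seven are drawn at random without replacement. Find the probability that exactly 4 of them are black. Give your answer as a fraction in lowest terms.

546/2185

There are C(25,7) = 480700 ways to choose 7 from 25.
Selections with exactly 4 black: choose 4 of the 11 black and 3 of the 14 white, C(11,4)·C(14,3) = 330·364 = 120120.
Probability = 120120/480700 = 546/2185.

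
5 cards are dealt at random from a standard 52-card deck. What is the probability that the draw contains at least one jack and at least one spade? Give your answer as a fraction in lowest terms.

There are C(52,5) = 2598960 possible draws.
By inclusion-exclusion on the complements, draws missing all jacks or all spades: C(48,5) + C(39,5) − C(36,5) = 1712304 + 575757 − 376992 = 1911069.
So draws with at least one of each: 2598960 − 1911069 = 687891, probability 687891/2598960 = 229297/866320.

229297/866320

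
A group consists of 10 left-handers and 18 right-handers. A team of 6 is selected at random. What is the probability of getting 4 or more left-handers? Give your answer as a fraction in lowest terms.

439/4485

There are C(28,6) = 376740 ways to choose the 6.
Favorable selections (4 or more left-handers): C(10,4)·C(18,2) + C(10,5)·C(18,1) + C(10,6)·C(18,0) = 32130 + 4536 + 210 = 36876.
Probability = 36876/376740 = 439/4485.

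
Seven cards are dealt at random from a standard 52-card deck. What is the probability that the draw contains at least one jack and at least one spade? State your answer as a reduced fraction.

53122231/133784560

There are C(52,7) = 133784560 possible draws.
By inclusion-exclusion on the complements, draws missing all jacks or all spades: C(48,7) + C(39,7) − C(36,7) = 73629072 + 15380937 − 8347680 = 80662329.
So draws with at least one of each: 133784560 − 80662329 = 53122231, probability 53122231/133784560.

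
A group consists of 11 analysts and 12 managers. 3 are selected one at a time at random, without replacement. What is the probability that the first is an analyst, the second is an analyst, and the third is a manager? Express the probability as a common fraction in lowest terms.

Multiply the conditional probabilities at each draw: 11/23 · 10/22 · 12/21 = 1320/10626 = 20/161.

20/161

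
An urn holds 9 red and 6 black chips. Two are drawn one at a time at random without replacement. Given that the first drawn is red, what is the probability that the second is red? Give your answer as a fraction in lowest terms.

After removing one red, 14 remain: 8 red and 6 black.
So the probability the next is red is 8/14 = 4/7.

4/7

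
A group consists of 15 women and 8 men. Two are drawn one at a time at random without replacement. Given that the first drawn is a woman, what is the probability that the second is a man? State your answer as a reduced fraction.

4/11

After removing one woman, 22 remain: 14 women and 8 men.
So the probability the next is a man is 8/22 = 4/11.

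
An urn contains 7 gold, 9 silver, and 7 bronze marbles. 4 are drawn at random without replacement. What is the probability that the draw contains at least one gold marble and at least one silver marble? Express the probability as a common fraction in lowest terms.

867/1265

There are C(23,4) = 8855 possible draws.
By inclusion-exclusion on the complements, draws missing all gold or all silver: C(16,4) + C(14,4) − C(7,4) = 1820 + 1001 − 35 = 2786.
So draws with at least one of each: 8855 − 2786 = 6069, probability 6069/8855 = 867/1265.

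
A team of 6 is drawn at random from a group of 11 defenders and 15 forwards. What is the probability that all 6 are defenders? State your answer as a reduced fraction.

There are C(26,6) = 230230 possible selections.
Selections with all defenders: C(11,6) = 462.
Probability = 462/230230 = 3/1495.

3/1495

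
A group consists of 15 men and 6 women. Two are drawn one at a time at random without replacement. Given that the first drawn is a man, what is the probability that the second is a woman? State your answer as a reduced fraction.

3/10

After removing one man, 20 remain: 14 men and 6 women.
So the probability the next is a woman is 6/20 = 3/10.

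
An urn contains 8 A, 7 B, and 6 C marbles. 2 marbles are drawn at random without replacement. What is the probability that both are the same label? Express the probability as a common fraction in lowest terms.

There are C(21,2) = 210 ways to draw 2 marbles.
All same label: C(8,2) + C(7,2) + C(6,2) = 28 + 21 + 15 = 64.
Probability = 64/210 = 32/105.

32/105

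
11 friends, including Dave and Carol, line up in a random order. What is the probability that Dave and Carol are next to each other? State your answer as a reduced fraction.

There are 11! = 39916800 arrangements.
Treat Dave and Carol as a block: 10! arrangements of the blocks × 2 orders within the block = 2·3628800 = 7257600.
Probability = 7257600/39916800 = 2/11.

2/11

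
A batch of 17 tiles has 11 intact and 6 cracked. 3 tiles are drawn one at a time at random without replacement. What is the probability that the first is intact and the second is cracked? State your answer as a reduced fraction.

Multiply the conditional probabilities at each draw: 11/17 · 6/16 = 66/272 = 33/136.

33/136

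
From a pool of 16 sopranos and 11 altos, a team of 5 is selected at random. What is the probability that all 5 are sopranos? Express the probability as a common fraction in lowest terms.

There are C(27,5) = 80730 possible selections.
Selections with all sopranos: C(16,5) = 4368.
Probability = 4368/80730 = 56/1035.

56/1035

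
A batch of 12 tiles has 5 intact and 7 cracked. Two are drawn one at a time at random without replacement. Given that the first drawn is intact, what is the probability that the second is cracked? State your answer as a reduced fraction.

After removing one intact, 11 remain: 4 intact and 7 cracked.
So the probability the next is cracked is 7/11.

7/11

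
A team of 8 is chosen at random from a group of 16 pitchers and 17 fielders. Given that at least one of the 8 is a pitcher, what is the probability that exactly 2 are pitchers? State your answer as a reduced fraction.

Work in counts. Selections with at least one pitcher: C(33,8) − C(17,8) = 13884156 − 24310 = 13859846.
Of those, selections where exactly 2 are pitchers: C(16,2)·C(17,6) = 120·12376 = 1485120.
Conditional probability = 1485120/13859846 = 8160/76153.

8160/76153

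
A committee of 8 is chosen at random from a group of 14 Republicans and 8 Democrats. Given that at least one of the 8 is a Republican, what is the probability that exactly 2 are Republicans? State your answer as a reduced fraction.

2548/319769

Work in counts. Selections with at least one Republican: C(22,8) − C(8,8) = 319770 − 1 = 319769.
Of those, selections where exactly 2 are Republicans: C(14,2)·C(8,6) = 91·28 = 2548.
Conditional probability = 2548/319769.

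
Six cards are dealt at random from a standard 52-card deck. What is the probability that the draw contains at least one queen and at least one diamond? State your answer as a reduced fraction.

6772177/20358520

There are C(52,6) = 20358520 possible draws.
By inclusion-exclusion on the complements, draws missing all queens or all diamonds: C(48,6) + C(39,6) − C(36,6) = 12271512 + 3262623 − 1947792 = 13586343.
So draws with at least one of each: 20358520 − 13586343 = 6772177, probability 6772177/20358520.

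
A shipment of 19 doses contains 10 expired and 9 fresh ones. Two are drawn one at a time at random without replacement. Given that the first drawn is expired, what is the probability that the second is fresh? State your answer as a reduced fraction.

1/2

After removing one expired, 18 remain: 9 expired and 9 fresh.
So the probability the next is fresh is 9/18 = 1/2.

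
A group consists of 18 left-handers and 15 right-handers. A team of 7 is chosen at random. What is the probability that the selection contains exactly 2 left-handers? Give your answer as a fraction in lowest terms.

The sample space is all 7-subsets of the 33: C(33,7) = 4272048.
Selections with exactly 2 left-handers: choose 2 of the 18 left-handers and 5 of the 15 right-handers, C(18,2)·C(15,5) = 153·3003 = 459459.
Probability = 459459/4272048 = 1547/14384.

1547/14384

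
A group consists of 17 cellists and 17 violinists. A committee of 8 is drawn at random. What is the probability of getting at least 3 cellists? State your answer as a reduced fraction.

There are C(34,8) = 18156204 ways to choose the 8.
Count the complement (fewer than 3 cellists): C(17,0)·C(17,8) + C(17,1)·C(17,7) + C(17,2)·C(17,6) = 24310 + 330616 + 1683136 = 2038062.
Probability = 1 − 2038062/18156204 = 16118142/18156204 = 5449/6138.

5449/6138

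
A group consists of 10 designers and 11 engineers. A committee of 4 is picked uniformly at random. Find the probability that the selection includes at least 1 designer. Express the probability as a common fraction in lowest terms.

There are C(21,4) = 5985 ways to choose the 4.
The complement is all 4 are engineers: C(11,4) = 330.
Probability = 1 − 330/5985 = 5655/5985 = 377/399.

377/399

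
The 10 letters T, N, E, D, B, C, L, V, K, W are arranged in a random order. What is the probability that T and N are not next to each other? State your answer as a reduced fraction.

4/5

There are 10! = 3628800 arrangements.
Arrangements with T and N adjacent: 2·9! = 725760.
So not adjacent: 3628800 − 725760 = 2903040, probability 2903040/3628800 = 4/5.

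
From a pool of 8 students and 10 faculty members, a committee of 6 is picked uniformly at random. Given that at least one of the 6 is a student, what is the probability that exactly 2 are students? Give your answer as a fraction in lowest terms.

Work in counts. Selections with at least one student: C(18,6) − C(10,6) = 18564 − 210 = 18354.
Of those, selections where exactly 2 are students: C(8,2)·C(10,4) = 28·210 = 5880.
Conditional probability = 5880/18354 = 140/437.

140/437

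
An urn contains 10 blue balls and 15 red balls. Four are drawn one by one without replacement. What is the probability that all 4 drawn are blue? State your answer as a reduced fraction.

Multiply the conditional probabilities at each draw: 10/25 · 9/24 · 8/23 · 7/22 = 5040/303600 = 21/1265.

21/1265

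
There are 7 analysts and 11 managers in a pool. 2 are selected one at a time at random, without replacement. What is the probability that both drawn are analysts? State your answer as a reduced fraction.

Multiply the conditional probabilities at each draw: 7/18 · 6/17 = 42/306 = 7/51.

7/51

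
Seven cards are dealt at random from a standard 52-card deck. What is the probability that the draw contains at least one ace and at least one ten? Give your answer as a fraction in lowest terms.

There are C(52,7) = 133784560 possible draws.
By inclusion-exclusion on the complements, draws missing all aces or all tens: C(48,7) + C(48,7) − C(44,7) = 73629072 + 73629072 − 38320568 = 108937576.
So draws with at least one of each: 133784560 − 108937576 = 24846984, probability 24846984/133784560 = 3105873/16723070.

3105873/16723070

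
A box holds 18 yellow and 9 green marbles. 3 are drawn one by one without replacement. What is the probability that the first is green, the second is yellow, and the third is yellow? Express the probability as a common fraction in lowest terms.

51/325

Multiply the conditional probabilities at each draw: 9/27 · 18/26 · 17/25 = 2754/17550 = 51/325.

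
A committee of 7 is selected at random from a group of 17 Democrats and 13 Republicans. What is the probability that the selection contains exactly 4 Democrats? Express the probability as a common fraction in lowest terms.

1309/3915

The sample space is all 7-subsets of the 30: C(30,7) = 2035800.
Selections with exactly 4 Democrats: choose 4 of the 17 Democrats and 3 of the 13 Republicans, C(17,4)·C(13,3) = 2380·286 = 680680.
Probability = 680680/2035800 = 1309/3915.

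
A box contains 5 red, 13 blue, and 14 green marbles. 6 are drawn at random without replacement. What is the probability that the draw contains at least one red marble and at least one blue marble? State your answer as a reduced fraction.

There are C(32,6) = 906192 possible draws.
By inclusion-exclusion on the complements, draws missing all red or all blue: C(27,6) + C(19,6) − C(14,6) = 296010 + 27132 − 3003 = 320139.
So draws with at least one of each: 906192 − 320139 = 586053, probability 586053/906192 = 65117/100688.

65117/100688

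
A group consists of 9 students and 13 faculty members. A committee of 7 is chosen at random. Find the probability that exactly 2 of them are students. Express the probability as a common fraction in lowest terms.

There are C(22,7) = 170544 ways to choose 7 from 22.
Selections with exactly 2 students: choose 2 of the 9 students and 5 of the 13 faculty members, C(9,2)·C(13,5) = 36·1287 = 46332.
Probability = 46332/170544 = 351/1292.

351/1292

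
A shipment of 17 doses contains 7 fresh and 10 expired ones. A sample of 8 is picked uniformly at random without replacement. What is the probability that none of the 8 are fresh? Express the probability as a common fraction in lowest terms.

There are C(17,8) = 24310 possible selections.
Selections with no fresh (all expired): C(10,8) = 45.
Probability = 45/24310 = 9/4862.

9/4862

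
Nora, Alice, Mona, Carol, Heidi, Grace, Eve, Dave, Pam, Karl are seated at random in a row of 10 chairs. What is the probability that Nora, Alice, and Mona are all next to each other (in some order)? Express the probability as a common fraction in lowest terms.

1/15

There are 10! = 3628800 arrangements.
Treat the three as one block: 8! placements × 3! orders within the block = 40320·6 = 241920.
Probability = 241920/3628800 = 1/15.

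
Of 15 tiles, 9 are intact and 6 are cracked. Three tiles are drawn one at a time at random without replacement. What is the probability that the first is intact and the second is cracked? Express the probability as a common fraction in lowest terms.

9/35

Multiply the conditional probabilities at each draw: 9/15 · 6/14 = 54/210 = 9/35.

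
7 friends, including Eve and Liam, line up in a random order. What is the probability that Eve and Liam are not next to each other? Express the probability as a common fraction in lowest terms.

5/7

There are 7! = 5040 arrangements.
Arrangements with Eve and Liam adjacent: 2·6! = 1440.
So not adjacent: 5040 − 1440 = 3600, probability 3600/5040 = 5/7.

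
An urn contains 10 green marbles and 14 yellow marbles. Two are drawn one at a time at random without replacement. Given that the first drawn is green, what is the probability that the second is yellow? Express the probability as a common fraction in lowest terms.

14/23

After removing one green, 23 remain: 9 green and 14 yellow.
So the probability the next is yellow is 14/23.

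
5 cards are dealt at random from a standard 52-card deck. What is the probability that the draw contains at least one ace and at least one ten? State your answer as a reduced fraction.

6509/64974

There are C(52,5) = 2598960 possible draws.
By inclusion-exclusion on the complements, draws missing all aces or all tens: C(48,5) + C(48,5) − C(44,5) = 1712304 + 1712304 − 1086008 = 2338600.
So draws with at least one of each: 2598960 − 2338600 = 260360, probability 260360/2598960 = 6509/64974.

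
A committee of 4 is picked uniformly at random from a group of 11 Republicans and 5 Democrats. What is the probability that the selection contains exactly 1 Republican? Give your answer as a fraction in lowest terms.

11/182

Total number of selections: C(16,4) = 1820.
Selections with exactly 1 Republican: choose 1 of the 11 Republicans and 3 of the 5 Democrats, C(11,1)·C(5,3) = 11·10 = 110.
Probability = 110/1820 = 11/182.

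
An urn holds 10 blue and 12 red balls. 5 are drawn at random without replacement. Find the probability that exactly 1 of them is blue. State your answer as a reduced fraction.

Total number of selections: C(22,5) = 26334.
Selections with exactly 1 blue: choose 1 of the 10 blue and 4 of the 12 red, C(10,1)·C(12,4) = 10·495 = 4950.
Probability = 4950/26334 = 25/133.

25/133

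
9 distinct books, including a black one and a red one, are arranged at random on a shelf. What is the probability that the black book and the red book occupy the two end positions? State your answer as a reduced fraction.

There are 9! = 362880 arrangements.
Place the black book and the red book at the ends in 2 ways, arrange the remaining 7 in 7! = 5040 ways: 2·5040 = 10080.
Probability = 10080/362880 = 1/36.

1/36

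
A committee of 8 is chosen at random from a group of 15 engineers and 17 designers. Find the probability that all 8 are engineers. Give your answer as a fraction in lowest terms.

11/17980

There are C(32,8) = 10518300 possible selections.
Selections with all engineers: C(15,8) = 6435.
Probability = 6435/10518300 = 11/17980.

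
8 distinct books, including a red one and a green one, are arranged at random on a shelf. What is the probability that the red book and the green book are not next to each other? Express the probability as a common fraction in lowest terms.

3/4

There are 8! = 40320 arrangements.
Arrangements with the red book and the green book adjacent: 2·7! = 10080.
So not adjacent: 40320 − 10080 = 30240, probability 30240/40320 = 3/4.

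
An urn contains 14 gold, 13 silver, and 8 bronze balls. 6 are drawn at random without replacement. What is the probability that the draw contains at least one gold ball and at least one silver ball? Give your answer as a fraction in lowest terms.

213473/231880

There are C(35,6) = 1623160 possible draws.
By inclusion-exclusion on the complements, draws missing all gold or all silver: C(21,6) + C(22,6) − C(8,6) = 54264 + 74613 − 28 = 128849.
So draws with at least one of each: 1623160 − 128849 = 1494311, probability 1494311/1623160 = 213473/231880.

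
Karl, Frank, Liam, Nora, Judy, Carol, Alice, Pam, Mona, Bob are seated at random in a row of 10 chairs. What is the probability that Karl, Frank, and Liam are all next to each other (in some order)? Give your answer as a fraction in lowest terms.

1/15

There are 10! = 3628800 arrangements.
Treat the three as one block: 8! placements × 3! orders within the block = 40320·6 = 241920.
Probability = 241920/3628800 = 1/15.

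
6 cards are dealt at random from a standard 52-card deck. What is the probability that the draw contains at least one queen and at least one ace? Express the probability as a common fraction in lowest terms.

718637/5089630

There are C(52,6) = 20358520 possible draws.
By inclusion-exclusion on the complements, draws missing all queens or all aces: C(48,6) + C(48,6) − C(44,6) = 12271512 + 12271512 − 7059052 = 17483972.
So draws with at least one of each: 20358520 − 17483972 = 2874548, probability 2874548/20358520 = 718637/5089630.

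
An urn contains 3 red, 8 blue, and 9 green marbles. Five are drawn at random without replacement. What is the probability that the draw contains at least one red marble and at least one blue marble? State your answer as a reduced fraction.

4325/7752

There are C(20,5) = 15504 possible draws.
By inclusion-exclusion on the complements, draws missing all red or all blue: C(17,5) + C(12,5) − C(9,5) = 6188 + 792 − 126 = 6854.
So draws with at least one of each: 15504 − 6854 = 8650, probability 8650/15504 = 4325/7752.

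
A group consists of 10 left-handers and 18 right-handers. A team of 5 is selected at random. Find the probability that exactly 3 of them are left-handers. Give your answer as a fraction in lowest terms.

17/91

Total number of selections: C(28,5) = 98280.
Selections with exactly 3 left-handers: choose 3 of the 10 left-handers and 2 of the 18 right-handers, C(10,3)·C(18,2) = 120·153 = 18360.
Probability = 18360/98280 = 17/91.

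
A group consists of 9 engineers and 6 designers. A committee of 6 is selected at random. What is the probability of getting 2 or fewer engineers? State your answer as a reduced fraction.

17/143

There are C(15,6) = 5005 ways to choose the 6.
Favorable selections (2 or fewer engineers): C(9,0)·C(6,6) + C(9,1)·C(6,5) + C(9,2)·C(6,4) = 1 + 54 + 540 = 595.
Probability = 595/5005 = 17/143.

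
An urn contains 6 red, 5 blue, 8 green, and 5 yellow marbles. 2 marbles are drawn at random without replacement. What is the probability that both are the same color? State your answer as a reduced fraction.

There are C(24,2) = 276 ways to draw 2 marbles.
All same color: C(6,2) + C(5,2) + C(8,2) + C(5,2) = 15 + 10 + 28 + 10 = 63.
Probability = 63/276 = 21/92.

21/92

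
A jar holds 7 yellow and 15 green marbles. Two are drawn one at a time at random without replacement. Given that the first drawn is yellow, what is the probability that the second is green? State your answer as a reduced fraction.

After removing one yellow, 21 remain: 6 yellow and 15 green.
So the probability the next is green is 15/21 = 5/7.

5/7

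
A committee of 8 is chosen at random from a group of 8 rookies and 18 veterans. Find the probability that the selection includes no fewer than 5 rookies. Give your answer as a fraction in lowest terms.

Total selections: C(26,8) = 1562275.
Favorable selections (no fewer than 5 rookies): C(8,5)·C(18,3) + C(8,6)·C(18,2) + C(8,7)·C(18,1) + C(8,8)·C(18,0) = 45696 + 4284 + 144 + 1 = 50125.
Probability = 50125/1562275 = 2005/62491.

2005/62491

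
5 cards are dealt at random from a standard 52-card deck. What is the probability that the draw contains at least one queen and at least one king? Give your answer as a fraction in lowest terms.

6509/64974

There are C(52,5) = 2598960 possible draws.
By inclusion-exclusion on the complements, draws missing all queens or all kings: C(48,5) + C(48,5) − C(44,5) = 1712304 + 1712304 − 1086008 = 2338600.
So draws with at least one of each: 2598960 − 2338600 = 260360, probability 260360/2598960 = 6509/64974.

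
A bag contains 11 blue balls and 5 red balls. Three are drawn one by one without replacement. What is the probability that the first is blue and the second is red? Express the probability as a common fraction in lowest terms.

11/48

Multiply the conditional probabilities at each draw: 11/16 · 5/15 = 55/240 = 11/48.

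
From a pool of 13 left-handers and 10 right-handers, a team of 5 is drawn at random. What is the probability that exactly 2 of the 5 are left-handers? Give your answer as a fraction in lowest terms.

9360/33649

Total number of selections: C(23,5) = 33649.
Selections with exactly 2 left-handers: choose 2 of the 13 left-handers and 3 of the 10 right-handers, C(13,2)·C(10,3) = 78·120 = 9360.
Probability = 9360/33649.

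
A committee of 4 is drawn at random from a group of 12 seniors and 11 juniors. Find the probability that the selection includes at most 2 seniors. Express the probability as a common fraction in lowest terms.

There are C(23,4) = 8855 ways to choose the 4.
Count the complement (more than 2 seniors): C(12,3)·C(11,1) + C(12,4)·C(11,0) = 2420 + 495 = 2915.
Probability = 1 − 2915/8855 = 5940/8855 = 108/161.

108/161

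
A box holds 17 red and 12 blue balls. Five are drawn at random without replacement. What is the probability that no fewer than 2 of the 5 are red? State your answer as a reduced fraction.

Total selections: C(29,5) = 118755.
Favorable selections (no fewer than 2 red): C(17,2)·C(12,3) + C(17,3)·C(12,2) + C(17,4)·C(12,1) + C(17,5)·C(12,0) = 29920 + 44880 + 28560 + 6188 = 109548.
Probability = 109548/118755 = 12172/13195.

12172/13195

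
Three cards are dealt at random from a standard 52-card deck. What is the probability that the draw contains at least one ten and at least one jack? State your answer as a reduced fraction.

188/5525

There are C(52,3) = 22100 possible draws.
By inclusion-exclusion on the complements, draws missing all tens or all jacks: C(48,3) + C(48,3) − C(44,3) = 17296 + 17296 − 13244 = 21348.
So draws with at least one of each: 22100 − 21348 = 752, probability 752/22100 = 188/5525.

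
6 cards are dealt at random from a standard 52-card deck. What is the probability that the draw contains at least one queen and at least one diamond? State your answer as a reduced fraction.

6772177/20358520

There are C(52,6) = 20358520 possible draws.
By inclusion-exclusion on the complements, draws missing all queens or all diamonds: C(48,6) + C(39,6) − C(36,6) = 12271512 + 3262623 − 1947792 = 13586343.
So draws with at least one of each: 20358520 − 13586343 = 6772177, probability 6772177/20358520.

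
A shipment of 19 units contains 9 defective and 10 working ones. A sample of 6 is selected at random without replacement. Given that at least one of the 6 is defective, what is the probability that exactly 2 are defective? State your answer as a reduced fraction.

180/641

Work in counts. Selections with at least one defective: C(19,6) − C(10,6) = 27132 − 210 = 26922.
Of those, selections where exactly 2 are defective: C(9,2)·C(10,4) = 36·210 = 7560.
Conditional probability = 7560/26922 = 180/641.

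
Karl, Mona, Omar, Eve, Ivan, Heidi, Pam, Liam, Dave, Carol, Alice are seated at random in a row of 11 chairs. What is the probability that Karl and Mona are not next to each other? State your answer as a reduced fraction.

9/11

There are 11! = 39916800 arrangements.
Arrangements with Karl and Mona adjacent: 2·10! = 7257600.
So not adjacent: 39916800 − 7257600 = 32659200, probability 32659200/39916800 = 9/11.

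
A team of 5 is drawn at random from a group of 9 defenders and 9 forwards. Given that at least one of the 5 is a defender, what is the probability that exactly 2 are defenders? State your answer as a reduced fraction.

Work in counts. Selections with at least one defender: C(18,5) − C(9,5) = 8568 − 126 = 8442.
Of those, selections where exactly 2 are defenders: C(9,2)·C(9,3) = 36·84 = 3024.
Conditional probability = 3024/8442 = 24/67.

24/67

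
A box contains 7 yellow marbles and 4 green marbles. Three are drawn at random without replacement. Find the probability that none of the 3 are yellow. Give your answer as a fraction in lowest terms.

4/165

There are C(11,3) = 165 possible selections.
Selections with no yellow (all green): C(4,3) = 4.
Probability = 4/165.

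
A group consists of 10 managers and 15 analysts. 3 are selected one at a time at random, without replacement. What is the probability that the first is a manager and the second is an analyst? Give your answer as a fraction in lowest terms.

1/4

Multiply the conditional probabilities at each draw: 10/25 · 15/24 = 150/600 = 1/4.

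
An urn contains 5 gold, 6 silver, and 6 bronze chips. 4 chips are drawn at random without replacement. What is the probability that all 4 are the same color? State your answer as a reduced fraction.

1/68

There are C(17,4) = 2380 ways to draw 4 chips.
All same color: C(5,4) + C(6,4) + C(6,4) = 5 + 15 + 15 = 35.
Probability = 35/2380 = 1/68.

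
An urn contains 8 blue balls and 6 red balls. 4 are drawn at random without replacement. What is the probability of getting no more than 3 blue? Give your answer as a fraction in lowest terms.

133/143

There are C(14,4) = 1001 ways to choose the 4.
The complement is exactly 4 blue: C(8,4)·C(6,0) = 70.
Probability = 1 − 70/1001 = 931/1001 = 133/143.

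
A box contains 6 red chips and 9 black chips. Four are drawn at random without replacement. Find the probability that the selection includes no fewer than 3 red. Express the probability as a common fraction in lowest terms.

There are C(15,4) = 1365 ways to choose the 4.
Favorable selections (no fewer than 3 red): C(6,3)·C(9,1) + C(6,4)·C(9,0) = 180 + 15 = 195.
Probability = 195/1365 = 1/7.

1/7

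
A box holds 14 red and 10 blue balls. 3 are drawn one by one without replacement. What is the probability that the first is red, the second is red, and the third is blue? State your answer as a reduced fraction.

455/3036

Multiply the conditional probabilities at each draw: 14/24 · 13/23 · 10/22 = 1820/12144 = 455/3036.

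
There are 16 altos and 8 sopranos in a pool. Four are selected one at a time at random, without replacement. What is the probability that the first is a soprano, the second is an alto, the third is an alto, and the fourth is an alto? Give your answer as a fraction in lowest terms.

Multiply the conditional probabilities at each draw: 8/24 · 16/23 · 15/22 · 14/21 = 26880/255024 = 80/759.

80/759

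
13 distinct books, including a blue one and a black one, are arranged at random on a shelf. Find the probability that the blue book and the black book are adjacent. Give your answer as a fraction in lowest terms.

There are 13! = 6227020800 arrangements.
Treat the blue book and the black book as a block: 12! arrangements of the blocks × 2 orders within the block = 2·479001600 = 958003200.
Probability = 958003200/6227020800 = 2/13.

2/13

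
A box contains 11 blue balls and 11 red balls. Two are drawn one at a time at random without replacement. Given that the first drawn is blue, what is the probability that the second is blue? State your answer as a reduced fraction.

After removing one blue, 21 remain: 10 blue and 11 red.
So the probability the next is blue is 10/21.

10/21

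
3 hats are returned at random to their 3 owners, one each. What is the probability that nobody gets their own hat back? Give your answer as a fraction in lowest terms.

There are 3! = 6 assignments.
By inclusion-exclusion, assignments with no fixed points: C(3,0)·3! − C(3,1)·2! + C(3,2)·1! − C(3,3)·0! = 2.
Probability = 2/6 = 1/3.

1/3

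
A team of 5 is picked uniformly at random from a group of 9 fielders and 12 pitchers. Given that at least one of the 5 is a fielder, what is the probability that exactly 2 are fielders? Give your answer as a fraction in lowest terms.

880/2173

Work in counts. Selections with at least one fielder: C(21,5) − C(12,5) = 20349 − 792 = 19557.
Of those, selections where exactly 2 are fielders: C(9,2)·C(12,3) = 36·220 = 7920.
Conditional probability = 7920/19557 = 880/2173.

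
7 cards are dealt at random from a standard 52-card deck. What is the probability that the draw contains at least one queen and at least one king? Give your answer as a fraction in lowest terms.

3105873/16723070

There are C(52,7) = 133784560 possible draws.
By inclusion-exclusion on the complements, draws missing all queens or all kings: C(48,7) + C(48,7) − C(44,7) = 73629072 + 73629072 − 38320568 = 108937576.
So draws with at least one of each: 133784560 − 108937576 = 24846984, probability 24846984/133784560 = 3105873/16723070.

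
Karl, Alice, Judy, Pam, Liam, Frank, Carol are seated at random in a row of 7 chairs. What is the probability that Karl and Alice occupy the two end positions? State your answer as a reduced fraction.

1/21

There are 7! = 5040 arrangements.
Place Karl and Alice at the ends in 2 ways, arrange the remaining 5 in 5! = 120 ways: 2·120 = 240.
Probability = 240/5040 = 1/21.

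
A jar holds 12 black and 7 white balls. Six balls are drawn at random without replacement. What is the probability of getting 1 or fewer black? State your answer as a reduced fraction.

There are C(19,6) = 27132 ways to choose the 6.
Favorable selections (1 or fewer black): C(12,0)·C(7,6) + C(12,1)·C(7,5) = 7 + 252 = 259.
Probability = 259/27132 = 37/3876.

37/3876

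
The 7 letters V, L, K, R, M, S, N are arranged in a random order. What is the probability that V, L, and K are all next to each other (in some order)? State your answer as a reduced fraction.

There are 7! = 5040 arrangements.
Treat the three as one block: 5! placements × 3! orders within the block = 120·6 = 720.
Probability = 720/5040 = 1/7.

1/7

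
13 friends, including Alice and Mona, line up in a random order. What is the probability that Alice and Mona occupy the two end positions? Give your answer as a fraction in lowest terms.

There are 13! = 6227020800 arrangements.
Place Alice and Mona at the ends in 2 ways, arrange the remaining 11 in 11! = 39916800 ways: 2·39916800 = 79833600.
Probability = 79833600/6227020800 = 1/78.

1/78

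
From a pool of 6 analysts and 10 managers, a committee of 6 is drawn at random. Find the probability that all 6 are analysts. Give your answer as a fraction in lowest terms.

1/8008

There are C(16,6) = 8008 possible selections.
Selections with all analysts: C(6,6) = 1.
Probability = 1/8008.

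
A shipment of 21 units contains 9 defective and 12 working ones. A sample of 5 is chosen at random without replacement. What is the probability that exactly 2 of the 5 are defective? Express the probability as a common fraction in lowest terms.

880/2261

The sample space is all 5-subsets of the 21: C(21,5) = 20349.
Selections with exactly 2 defective: choose 2 of the 9 defective and 3 of the 12 working, C(9,2)·C(12,3) = 36·220 = 7920.
Probability = 7920/20349 = 880/2261.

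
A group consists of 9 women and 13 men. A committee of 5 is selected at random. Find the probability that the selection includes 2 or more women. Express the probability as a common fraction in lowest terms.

Total selections: C(22,5) = 26334.
Count the complement (fewer than 2 women): C(9,0)·C(13,5) + C(9,1)·C(13,4) = 1287 + 6435 = 7722.
Probability = 1 − 7722/26334 = 18612/26334 = 94/133.

94/133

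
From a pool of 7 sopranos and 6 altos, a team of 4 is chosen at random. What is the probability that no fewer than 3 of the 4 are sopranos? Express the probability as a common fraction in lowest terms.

Total selections: C(13,4) = 715.
Favorable selections (no fewer than 3 sopranos): C(7,3)·C(6,1) + C(7,4)·C(6,0) = 210 + 35 = 245.
Probability = 245/715 = 49/143.

49/143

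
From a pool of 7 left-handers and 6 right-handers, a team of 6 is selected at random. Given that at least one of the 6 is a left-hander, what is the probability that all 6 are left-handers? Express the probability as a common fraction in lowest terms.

Work in counts. Selections with at least one left-hander: C(13,6) − C(6,6) = 1716 − 1 = 1715.
Of those, selections where all 6 are left-handers: C(7,6) = 7.
Conditional probability = 7/1715 = 1/245.

1/245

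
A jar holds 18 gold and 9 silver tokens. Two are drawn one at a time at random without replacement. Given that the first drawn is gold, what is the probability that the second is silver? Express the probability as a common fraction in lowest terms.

9/26

After removing one gold, 26 remain: 17 gold and 9 silver.
So the probability the next is silver is 9/26.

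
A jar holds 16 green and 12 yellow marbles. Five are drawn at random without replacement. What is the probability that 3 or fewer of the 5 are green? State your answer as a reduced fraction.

11/15

Total selections: C(28,5) = 98280.
Count the complement (more than 3 green): C(16,4)·C(12,1) + C(16,5)·C(12,0) = 21840 + 4368 = 26208.
Probability = 1 − 26208/98280 = 72072/98280 = 11/15.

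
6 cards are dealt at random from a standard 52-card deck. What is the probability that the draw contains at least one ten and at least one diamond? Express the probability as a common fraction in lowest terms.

There are C(52,6) = 20358520 possible draws.
By inclusion-exclusion on the complements, draws missing all tens or all diamonds: C(48,6) + C(39,6) − C(36,6) = 12271512 + 3262623 − 1947792 = 13586343.
So draws with at least one of each: 20358520 − 13586343 = 6772177, probability 6772177/20358520.

6772177/20358520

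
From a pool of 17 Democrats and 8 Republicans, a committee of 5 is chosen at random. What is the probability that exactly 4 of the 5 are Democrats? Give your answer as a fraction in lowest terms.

Total number of selections: C(25,5) = 53130.
Selections with exactly 4 Democrats: choose 4 of the 17 Democrats and 1 of the 8 Republicans, C(17,4)·C(8,1) = 2380·8 = 19040.
Probability = 19040/53130 = 272/759.

272/759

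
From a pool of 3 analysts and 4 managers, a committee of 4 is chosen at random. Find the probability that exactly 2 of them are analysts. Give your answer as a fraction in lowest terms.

18/35

Total number of selections: C(7,4) = 35.
Selections with exactly 2 analysts: choose 2 of the 3 analysts and 2 of the 4 managers, C(3,2)·C(4,2) = 3·6 = 18.
Probability = 18/35.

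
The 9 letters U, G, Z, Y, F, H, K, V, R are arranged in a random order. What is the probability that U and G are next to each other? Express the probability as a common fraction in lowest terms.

There are 9! = 362880 arrangements.
Treat U and G as a block: 8! arrangements of the blocks × 2 orders within the block = 2·40320 = 80640.
Probability = 80640/362880 = 2/9.

2/9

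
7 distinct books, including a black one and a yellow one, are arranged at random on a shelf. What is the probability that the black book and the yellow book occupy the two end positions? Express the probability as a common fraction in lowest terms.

1/21

There are 7! = 5040 arrangements.
Place the black book and the yellow book at the ends in 2 ways, arrange the remaining 5 in 5! = 120 ways: 2·120 = 240.
Probability = 240/5040 = 1/21.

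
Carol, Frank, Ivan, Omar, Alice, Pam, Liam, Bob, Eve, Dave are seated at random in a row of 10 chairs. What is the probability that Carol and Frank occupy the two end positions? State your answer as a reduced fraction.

There are 10! = 3628800 arrangements.
Place Carol and Frank at the ends in 2 ways, arrange the remaining 8 in 8! = 40320 ways: 2·40320 = 80640.
Probability = 80640/3628800 = 1/45.

1/45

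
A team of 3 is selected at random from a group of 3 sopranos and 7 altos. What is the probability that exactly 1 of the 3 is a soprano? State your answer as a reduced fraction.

21/40

The sample space is all 3-subsets of the 10: C(10,3) = 120.
Selections with exactly 1 soprano: choose 1 of the 3 sopranos and 2 of the 7 altos, C(3,1)·C(7,2) = 3·21 = 63.
Probability = 63/120 = 21/40.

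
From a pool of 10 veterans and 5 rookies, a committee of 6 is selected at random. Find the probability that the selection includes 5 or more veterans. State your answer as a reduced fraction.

42/143

There are C(15,6) = 5005 ways to choose the 6.
Favorable selections (5 or more veterans): C(10,5)·C(5,1) + C(10,6)·C(5,0) = 1260 + 210 = 1470.
Probability = 1470/5005 = 42/143.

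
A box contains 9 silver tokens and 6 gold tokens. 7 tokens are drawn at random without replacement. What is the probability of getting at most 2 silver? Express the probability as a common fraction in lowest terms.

5/143

There are C(15,7) = 6435 ways to choose the 7.
Favorable selections (at most 2 silver): C(9,1)·C(6,6) + C(9,2)·C(6,5) = 9 + 216 = 225.
Probability = 225/6435 = 5/143.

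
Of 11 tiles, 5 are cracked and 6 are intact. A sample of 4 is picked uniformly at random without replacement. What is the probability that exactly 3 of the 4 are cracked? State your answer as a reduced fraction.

The sample space is all 4-subsets of the 11: C(11,4) = 330.
Selections with exactly 3 cracked: choose 3 of the 5 cracked and 1 of the 6 intact, C(5,3)·C(6,1) = 10·6 = 60.
Probability = 60/330 = 2/11.

2/11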